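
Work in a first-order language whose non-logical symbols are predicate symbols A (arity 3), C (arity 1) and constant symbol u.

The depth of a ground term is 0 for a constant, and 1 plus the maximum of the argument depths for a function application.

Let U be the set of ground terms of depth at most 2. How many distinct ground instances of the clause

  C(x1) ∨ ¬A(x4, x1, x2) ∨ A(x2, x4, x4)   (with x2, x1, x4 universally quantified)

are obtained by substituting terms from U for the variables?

Ground terms of depth ≤ 2:
  With no function symbols every ground term is a constant, so there is exactly 1 ground term at every depth bound.
  N_0 = 1
  N_1 = 1
  N_2 = 1
  Explicitly: u.
So there is exactly 1 ground term available for substitution.
Each of x2, x1, x4 ranges independently over the available ground terms, and distinct assignments produce distinct instances.
Number of ground instances = 1^3 = 1.

1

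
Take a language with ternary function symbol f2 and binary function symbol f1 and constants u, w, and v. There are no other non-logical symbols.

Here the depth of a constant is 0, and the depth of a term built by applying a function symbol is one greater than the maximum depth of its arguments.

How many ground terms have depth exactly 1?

36

If N_k denotes the number of depth-≤k ground terms, the 3 constants give N_0 = 3, and each function symbol of arity r contributes N_{k-1}^r new terms at level k: N_k = 3 + N_{k-1}^3 + N_{k-1}^2.
N_0 = 3
N_1 = 3 + 3^3 + 3^2 = 39
Terms of depth exactly 1: N_1 − N_0 = 39 − 3 = 36.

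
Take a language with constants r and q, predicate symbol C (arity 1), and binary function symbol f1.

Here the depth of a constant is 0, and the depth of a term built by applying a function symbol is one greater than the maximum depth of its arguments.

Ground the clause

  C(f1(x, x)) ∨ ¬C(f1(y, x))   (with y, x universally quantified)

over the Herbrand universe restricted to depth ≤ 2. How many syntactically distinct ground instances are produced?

1444

Ground terms of depth ≤ 2:
  Let N_k = |{terms of depth ≤ k}|. Then N_0 = 2 and N_k = 2 + N_{k-1}^2 for k ≥ 1 (one summand per function symbol, arity giving the exponent).
  N_0 = 2
  N_1 = 2 + 2^2 = 6
  N_2 = 2 + 6^2 = 38
So there are 38 ground terms available for substitution.
The body mentions every one of the 2 quantified variables; since ground terms form a free algebra, no two substitutions collapse to the same formula.
Number of ground instances = 38^2 = 1444.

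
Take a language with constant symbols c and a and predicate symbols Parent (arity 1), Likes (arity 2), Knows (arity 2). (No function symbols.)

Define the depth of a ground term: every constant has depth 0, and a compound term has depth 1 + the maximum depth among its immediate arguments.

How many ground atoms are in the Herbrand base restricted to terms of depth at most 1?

10

First count ground terms of depth ≤ 1.
With no function symbols every ground term is a constant, so there are exactly 2 ground terms at every depth bound.
N_0 = 2
N_1 = 2
Explicitly: c, a.
So |H| = 2.
Ground atoms are formed by filling each argument slot of a predicate with a term from H, so an r-ary predicate gives |H|^r atoms:
  Parent: 2;  Likes: 2^2 = 4;  Knows: 2^2 = 4
Total ground atoms: 2 + 4 + 4 = 10.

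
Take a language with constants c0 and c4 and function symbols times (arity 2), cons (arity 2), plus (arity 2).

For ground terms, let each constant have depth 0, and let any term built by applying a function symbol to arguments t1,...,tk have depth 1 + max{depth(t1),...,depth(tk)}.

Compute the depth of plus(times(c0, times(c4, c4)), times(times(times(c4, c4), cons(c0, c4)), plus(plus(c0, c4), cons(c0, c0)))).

depth(times(c4, c4)) = 1 + max(0, 0) = 1
depth(times(c0, times(c4, c4))) = 1 + max(0, 1) = 2
depth(cons(c0, c4)) = 1 + max(0, 0) = 1
depth(times(times(c4, c4), cons(c0, c4))) = 1 + max(1, 1) = 2
depth(plus(c0, c4)) = 1 + max(0, 0) = 1
depth(cons(c0, c0)) = 1 + max(0, 0) = 1
depth(plus(plus(c0, c4), cons(c0, c0))) = 1 + max(1, 1) = 2
depth(times(times(times(c4, c4), cons(c0, c4)), plus(plus(c0, c4), cons(c0, c0)))) = 1 + max(2, 2) = 3
depth(plus(times(c0, times(c4, c4)), times(times(times(c4, c4), cons(c0, c4)), plus(plus(c0, c4), cons(c0, c0))))) = 1 + max(2, 3) = 4

4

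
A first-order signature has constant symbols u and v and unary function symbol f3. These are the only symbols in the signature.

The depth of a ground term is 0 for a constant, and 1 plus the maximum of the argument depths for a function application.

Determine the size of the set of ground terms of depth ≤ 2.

6

If N_k denotes the number of depth-≤k ground terms, the 2 constants give N_0 = 2, and each function symbol of arity r contributes N_{k-1}^r new terms at level k: N_k = 2 + N_{k-1}.
N_0 = 2
N_1 = 2 + 2 = 4
N_2 = 2 + 4 = 6
Explicitly: u, v, f3(u), f3(v), f3(f3(u)), f3(f3(v)).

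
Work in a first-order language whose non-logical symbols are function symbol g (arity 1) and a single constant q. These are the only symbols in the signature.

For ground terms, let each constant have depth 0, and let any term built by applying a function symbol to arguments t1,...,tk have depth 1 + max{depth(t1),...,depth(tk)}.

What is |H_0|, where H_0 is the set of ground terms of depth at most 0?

Let N_k = |{terms of depth ≤ k}|. Then N_0 = 1 and N_k = 1 + N_{k-1} for k ≥ 1 (one summand per function symbol, arity giving the exponent).
N_0 = 1

1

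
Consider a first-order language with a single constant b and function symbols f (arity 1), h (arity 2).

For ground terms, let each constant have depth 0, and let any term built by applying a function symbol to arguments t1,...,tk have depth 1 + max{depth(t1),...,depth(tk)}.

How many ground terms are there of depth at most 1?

Let N_k count ground terms of depth at most k. Each non-constant term of depth ≤ k is some function symbol applied to depth-≤(k−1) arguments, giving N_k = 1 + N_{k-1} + N_{k-1}^2.
N_0 = 1
N_1 = 1 + 1 + 1^2 = 3
Explicitly: b, f(b), h(b, b).

3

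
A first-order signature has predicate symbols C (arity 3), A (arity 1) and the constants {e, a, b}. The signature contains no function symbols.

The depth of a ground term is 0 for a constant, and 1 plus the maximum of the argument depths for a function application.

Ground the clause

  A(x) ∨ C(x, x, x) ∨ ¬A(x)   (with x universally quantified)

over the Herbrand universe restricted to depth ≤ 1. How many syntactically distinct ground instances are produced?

Ground terms of depth ≤ 1:
  With no function symbols every ground term is a constant, so there are exactly 3 ground terms at every depth bound.
  N_0 = 3
  N_1 = 3
  Explicitly: e, a, b.
So there are 3 ground terms available for substitution.
The body mentions the single quantified variable x; since ground terms form a free algebra, no two substitutions collapse to the same formula.
Number of ground instances = 3.

3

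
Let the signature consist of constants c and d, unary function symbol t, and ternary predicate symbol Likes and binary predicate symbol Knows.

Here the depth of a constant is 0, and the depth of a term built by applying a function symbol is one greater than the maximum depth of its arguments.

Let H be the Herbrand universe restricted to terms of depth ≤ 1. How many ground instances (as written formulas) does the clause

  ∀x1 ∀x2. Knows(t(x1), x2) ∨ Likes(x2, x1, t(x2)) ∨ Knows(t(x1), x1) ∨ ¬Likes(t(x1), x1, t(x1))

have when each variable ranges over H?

16

Ground terms of depth ≤ 1:
  Let N_k = |{terms of depth ≤ k}|. Then N_0 = 2 and N_k = 2 + N_{k-1} for k ≥ 1 (one summand per function symbol, arity giving the exponent).
  N_0 = 2
  N_1 = 2 + 2 = 4
So there are 4 ground terms available for substitution.
There are 2 variables to instantiate (x1, x2), each occurring in at least one literal, so different choices give different ground instances.
Number of ground instances = 4^2 = 16.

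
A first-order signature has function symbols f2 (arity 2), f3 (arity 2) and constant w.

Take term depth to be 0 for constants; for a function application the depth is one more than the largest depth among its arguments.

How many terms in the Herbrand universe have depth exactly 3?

704

Write N_k for the number of ground terms of depth ≤ k. A term of depth ≤ k is either a constant or a function symbol applied to arguments of depth ≤ k−1, so N_k = 1 + N_{k-1}^2 + N_{k-1}^2.
N_0 = 1
N_1 = 1 + 1^2 + 1^2 = 3
N_2 = 1 + 3^2 + 3^2 = 19
N_3 = 1 + 19^2 + 19^2 = 723
Terms of depth exactly 3: N_3 − N_2 = 723 − 19 = 704.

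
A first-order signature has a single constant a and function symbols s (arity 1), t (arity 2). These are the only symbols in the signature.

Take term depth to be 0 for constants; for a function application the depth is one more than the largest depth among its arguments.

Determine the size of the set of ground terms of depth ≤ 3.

Count level by level. With function symbols s/1, t/2, the terms of depth ≤ k are the 1 constant together with each function applied to depth-≤(k−1) tuples, so N_k = 1 + N_{k-1} + N_{k-1}^2.
N_0 = 1
N_1 = 1 + 1 + 1^2 = 3
N_2 = 1 + 3 + 3^2 = 13
N_3 = 1 + 13 + 13^2 = 183

183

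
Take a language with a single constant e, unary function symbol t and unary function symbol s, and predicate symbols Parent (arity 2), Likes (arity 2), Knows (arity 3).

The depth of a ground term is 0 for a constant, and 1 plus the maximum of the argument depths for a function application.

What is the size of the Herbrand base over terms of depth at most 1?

45

First count ground terms of depth ≤ 1.
Let N_k count ground terms of depth at most k. Each non-constant term of depth ≤ k is some function symbol applied to depth-≤(k−1) arguments, giving N_k = 1 + N_{k-1} + N_{k-1}.
N_0 = 1
N_1 = 1 + 1 + 1 = 3
So |H| = 3.
Ground atoms are formed by filling each argument slot of a predicate with a term from H, so an r-ary predicate gives |H|^r atoms:
  Parent: 3^2 = 9;  Likes: 3^2 = 9;  Knows: 3^3 = 27
Total ground atoms: 9 + 9 + 27 = 45.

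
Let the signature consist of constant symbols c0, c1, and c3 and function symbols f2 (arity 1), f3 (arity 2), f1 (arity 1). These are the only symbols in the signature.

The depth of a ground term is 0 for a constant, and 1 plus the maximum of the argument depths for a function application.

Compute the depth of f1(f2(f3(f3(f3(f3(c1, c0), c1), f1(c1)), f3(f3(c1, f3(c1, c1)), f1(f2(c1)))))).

depth(f3(c1, c0)) = 1 + max(0, 0) = 1
depth(f3(f3(c1, c0), c1)) = 1 + max(1, 0) = 2
depth(f1(c1)) = 1 + depth(c1) = 1 + 0 = 1
depth(f3(f3(f3(c1, c0), c1), f1(c1))) = 1 + max(2, 1) = 3
depth(f3(c1, c1)) = 1 + max(0, 0) = 1
depth(f3(c1, f3(c1, c1))) = 1 + max(0, 1) = 2
depth(f2(c1)) = 1 + depth(c1) = 1 + 0 = 1
depth(f1(f2(c1))) = 1 + depth(f2(c1)) = 1 + 1 = 2
depth(f3(f3(c1, f3(c1, c1)), f1(f2(c1)))) = 1 + max(2, 2) = 3
depth(f3(f3(f3(f3(c1, c0), c1), f1(c1)), f3(f3(c1, f3(c1, c1)), f1(f2(c1))))) = 1 + max(3, 3) = 4
depth(f2(f3(f3(f3(f3(c1, c0), c1), f1(c1)), f3(f3(c1, f3(c1, c1)), f1(f2(c1)))))) = 1 + depth(f3(f3(f3(f3(c1, c0), c1), f1(c1)), f3(f3(c1, f3(c1, c1)), f1(f2(c1))))) = 1 + 4 = 5
depth(f1(f2(f3(f3(f3(f3(c1, c0), c1), f1(c1)), f3(f3(c1, f3(c1, c1)), f1(f2(c1))))))) = 1 + depth(f2(f3(f3(f3(f3(c1, c0), c1), f1(c1)), f3(f3(c1, f3(c1, c1)), f1(f2(c1)))))) = 1 + 5 = 6

6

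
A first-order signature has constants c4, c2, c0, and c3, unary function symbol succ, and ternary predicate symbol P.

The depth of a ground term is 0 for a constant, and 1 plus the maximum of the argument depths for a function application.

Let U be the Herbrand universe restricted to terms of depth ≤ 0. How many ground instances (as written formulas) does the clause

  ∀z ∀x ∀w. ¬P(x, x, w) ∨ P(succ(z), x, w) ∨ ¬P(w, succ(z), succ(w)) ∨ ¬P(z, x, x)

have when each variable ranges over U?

64

Ground terms of depth ≤ 0:
  Write N_k for the number of ground terms of depth ≤ k. A term of depth ≤ k is either a constant or a function symbol applied to arguments of depth ≤ k−1, so N_k = 4 + N_{k-1}.
  N_0 = 4
  Explicitly: c4, c2, c0, c3.
So there are 4 ground terms available for substitution.
The clause has 3 distinct variables (z, x, w), each appearing in the body. In the free term algebra distinct substitutions yield syntactically distinct ground instances.
Number of ground instances = 4^3 = 64.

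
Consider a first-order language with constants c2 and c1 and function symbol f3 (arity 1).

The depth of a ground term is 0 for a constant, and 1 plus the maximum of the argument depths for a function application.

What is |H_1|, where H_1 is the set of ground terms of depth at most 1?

Write N_k for the number of ground terms of depth ≤ k. A term of depth ≤ k is either a constant or a function symbol applied to arguments of depth ≤ k−1, so N_k = 2 + N_{k-1}.
N_0 = 2
N_1 = 2 + 2 = 4

4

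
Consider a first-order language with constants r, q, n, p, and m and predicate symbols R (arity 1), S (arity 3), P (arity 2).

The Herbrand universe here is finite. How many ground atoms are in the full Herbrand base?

With no function symbols, the Herbrand universe is just the 5 constants.
Ground atoms per predicate: R: 5, S: 5^3 = 125, P: 5^2 = 25.
Herbrand base size = 5 + 125 + 25 = 155.

155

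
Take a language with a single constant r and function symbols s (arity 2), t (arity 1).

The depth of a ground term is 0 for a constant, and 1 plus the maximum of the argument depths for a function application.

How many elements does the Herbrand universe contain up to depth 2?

13

Write N_k for the number of ground terms of depth ≤ k. A term of depth ≤ k is either a constant or a function symbol applied to arguments of depth ≤ k−1, so N_k = 1 + N_{k-1}^2 + N_{k-1}.
N_0 = 1
N_1 = 1 + 1^2 + 1 = 3
N_2 = 1 + 3^2 + 3 = 13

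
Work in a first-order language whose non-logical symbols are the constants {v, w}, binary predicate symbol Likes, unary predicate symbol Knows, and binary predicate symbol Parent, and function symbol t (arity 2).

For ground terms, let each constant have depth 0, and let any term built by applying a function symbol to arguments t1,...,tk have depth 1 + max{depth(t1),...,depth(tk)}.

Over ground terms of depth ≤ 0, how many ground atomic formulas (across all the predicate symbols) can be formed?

10

First count ground terms of depth ≤ 0.
Let N_k count ground terms of depth at most k. Each non-constant term of depth ≤ k is some function symbol applied to depth-≤(k−1) arguments, giving N_k = 2 + N_{k-1}^2.
N_0 = 2
Explicitly: v, w.
So |H| = 2.
For each predicate symbol, the number of ground atoms is |H| raised to its arity; summing:
  Likes: 2^2 = 4;  Knows: 2;  Parent: 2^2 = 4
Total ground atoms: 4 + 2 + 4 = 10.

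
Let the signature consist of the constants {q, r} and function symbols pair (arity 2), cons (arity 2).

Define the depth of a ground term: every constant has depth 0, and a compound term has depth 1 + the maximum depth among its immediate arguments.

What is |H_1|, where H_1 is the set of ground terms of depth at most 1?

10

If N_k denotes the number of depth-≤k ground terms, the 2 constants give N_0 = 2, and each function symbol of arity r contributes N_{k-1}^r new terms at level k: N_k = 2 + N_{k-1}^2 + N_{k-1}^2.
N_0 = 2
N_1 = 2 + 2^2 + 2^2 = 10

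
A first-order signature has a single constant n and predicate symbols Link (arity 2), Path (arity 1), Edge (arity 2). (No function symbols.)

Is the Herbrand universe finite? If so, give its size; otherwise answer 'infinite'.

1

There are no function symbols, so the only ground term is the single constant.
The Herbrand universe is {n}, finite with 1 element.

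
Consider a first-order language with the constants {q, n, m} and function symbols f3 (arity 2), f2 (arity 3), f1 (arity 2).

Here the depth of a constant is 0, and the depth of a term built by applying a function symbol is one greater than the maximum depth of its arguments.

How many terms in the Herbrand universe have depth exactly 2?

115155

Count level by level. With function symbols f3/2, f2/3, f1/2, the terms of depth ≤ k are the 3 constants together with each function applied to depth-≤(k−1) tuples, so N_k = 3 + N_{k-1}^2 + N_{k-1}^3 + N_{k-1}^2.
N_0 = 3
N_1 = 3 + 3^2 + 3^3 + 3^2 = 48
N_2 = 3 + 48^2 + 48^3 + 48^2 = 115203
Terms of depth exactly 2: N_2 − N_1 = 115203 − 48 = 115155.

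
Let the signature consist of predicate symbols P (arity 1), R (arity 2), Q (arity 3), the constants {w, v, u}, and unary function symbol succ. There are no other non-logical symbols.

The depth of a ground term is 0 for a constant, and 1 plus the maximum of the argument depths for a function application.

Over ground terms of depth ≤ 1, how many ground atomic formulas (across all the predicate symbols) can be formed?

First count ground terms of depth ≤ 1.
Count level by level. With function symbols succ/1, the terms of depth ≤ k are the 3 constants together with each function applied to depth-≤(k−1) tuples, so N_k = 3 + N_{k-1}.
N_0 = 3
N_1 = 3 + 3 = 6
Explicitly: w, v, u, succ(w), succ(v), succ(u).
So |H| = 6.
A ground atom is a predicate applied to a tuple of terms from H, so the count is the sum over predicates of |H|^arity:
  P: 6;  R: 6^2 = 36;  Q: 6^3 = 216
Total ground atoms: 6 + 36 + 216 = 258.

258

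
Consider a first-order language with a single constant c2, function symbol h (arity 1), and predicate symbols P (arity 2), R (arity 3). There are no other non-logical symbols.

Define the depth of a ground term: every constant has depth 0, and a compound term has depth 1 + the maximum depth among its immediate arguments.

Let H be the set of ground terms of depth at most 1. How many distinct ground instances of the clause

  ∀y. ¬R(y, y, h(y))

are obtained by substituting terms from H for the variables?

2

Ground terms of depth ≤ 1:
  If N_k denotes the number of depth-≤k ground terms, the 1 constant gives N_0 = 1, and each function symbol of arity r contributes N_{k-1}^r new terms at level k: N_k = 1 + N_{k-1}.
  N_0 = 1
  N_1 = 1 + 1 = 2
  Explicitly: c2, h(c2).
So there are 2 ground terms available for substitution.
The body mentions the single quantified variable y; since ground terms form a free algebra, no two substitutions collapse to the same formula.
Number of ground instances = 2.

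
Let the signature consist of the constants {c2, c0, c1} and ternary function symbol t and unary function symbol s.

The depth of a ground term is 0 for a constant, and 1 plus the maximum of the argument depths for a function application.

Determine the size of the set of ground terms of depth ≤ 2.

35973

Let N_k = |{terms of depth ≤ k}|. Then N_0 = 3 and N_k = 3 + N_{k-1}^3 + N_{k-1} for k ≥ 1 (one summand per function symbol, arity giving the exponent).
N_0 = 3
N_1 = 3 + 3^3 + 3 = 33
N_2 = 3 + 33^3 + 33 = 35973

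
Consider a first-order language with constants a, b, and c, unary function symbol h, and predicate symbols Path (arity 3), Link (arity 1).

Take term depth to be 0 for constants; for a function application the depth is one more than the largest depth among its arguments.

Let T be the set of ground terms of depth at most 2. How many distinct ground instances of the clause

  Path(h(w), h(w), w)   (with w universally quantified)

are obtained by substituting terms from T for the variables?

9

Ground terms of depth ≤ 2:
  Write N_k for the number of ground terms of depth ≤ k. A term of depth ≤ k is either a constant or a function symbol applied to arguments of depth ≤ k−1, so N_k = 3 + N_{k-1}.
  N_0 = 3
  N_1 = 3 + 3 = 6
  N_2 = 3 + 6 = 9
So there are 9 ground terms available for substitution.
The variable w ranges independently over the available ground terms, and distinct assignments produce distinct instances.
Number of ground instances = 9.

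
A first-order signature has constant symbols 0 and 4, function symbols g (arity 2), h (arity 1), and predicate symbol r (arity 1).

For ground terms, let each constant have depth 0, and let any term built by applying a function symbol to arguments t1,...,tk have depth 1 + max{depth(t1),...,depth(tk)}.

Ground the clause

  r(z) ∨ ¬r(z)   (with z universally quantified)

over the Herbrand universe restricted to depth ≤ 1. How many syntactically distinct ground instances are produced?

8

Ground terms of depth ≤ 1:
  Count level by level. With function symbols g/2, h/1, the terms of depth ≤ k are the 2 constants together with each function applied to depth-≤(k−1) tuples, so N_k = 2 + N_{k-1}^2 + N_{k-1}.
  N_0 = 2
  N_1 = 2 + 2^2 + 2 = 8
So there are 8 ground terms available for substitution.
The variable z ranges independently over the available ground terms, and distinct assignments produce distinct instances.
Number of ground instances = 8.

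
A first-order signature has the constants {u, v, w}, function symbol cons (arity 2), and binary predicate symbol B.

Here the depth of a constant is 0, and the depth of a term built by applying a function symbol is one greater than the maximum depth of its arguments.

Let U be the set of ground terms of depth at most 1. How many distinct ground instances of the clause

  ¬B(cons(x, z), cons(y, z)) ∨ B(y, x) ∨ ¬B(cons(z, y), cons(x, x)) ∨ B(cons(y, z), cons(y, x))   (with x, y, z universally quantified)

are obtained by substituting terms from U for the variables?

Ground terms of depth ≤ 1:
  Let N_k = |{terms of depth ≤ k}|. Then N_0 = 3 and N_k = 3 + N_{k-1}^2 for k ≥ 1 (one summand per function symbol, arity giving the exponent).
  N_0 = 3
  N_1 = 3 + 3^2 = 12
So there are 12 ground terms available for substitution.
There are 3 variables to instantiate (x, y, z), each occurring in at least one literal, so different choices give different ground instances.
Number of ground instances = 12^3 = 1728.

1728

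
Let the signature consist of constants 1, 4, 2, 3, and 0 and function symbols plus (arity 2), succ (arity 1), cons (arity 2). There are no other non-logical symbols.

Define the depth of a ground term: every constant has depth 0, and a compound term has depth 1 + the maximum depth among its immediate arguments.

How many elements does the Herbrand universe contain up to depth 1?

60

Write N_k for the number of ground terms of depth ≤ k. A term of depth ≤ k is either a constant or a function symbol applied to arguments of depth ≤ k−1, so N_k = 5 + N_{k-1}^2 + N_{k-1} + N_{k-1}^2.
N_0 = 5
N_1 = 5 + 5^2 + 5 + 5^2 = 60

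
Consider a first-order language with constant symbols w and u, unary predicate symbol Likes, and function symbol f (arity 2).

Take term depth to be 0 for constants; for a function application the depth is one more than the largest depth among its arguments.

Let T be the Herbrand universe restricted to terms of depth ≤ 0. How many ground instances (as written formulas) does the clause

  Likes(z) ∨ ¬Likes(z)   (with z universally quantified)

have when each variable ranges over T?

Ground terms of depth ≤ 0:
  Let N_k = |{terms of depth ≤ k}|. Then N_0 = 2 and N_k = 2 + N_{k-1}^2 for k ≥ 1 (one summand per function symbol, arity giving the exponent).
  N_0 = 2
  Explicitly: w, u.
So there are 2 ground terms available for substitution.
There is 1 variable to instantiate (z),  occurring in at least one literal, so different choices give different ground instances.
Number of ground instances = 2.

2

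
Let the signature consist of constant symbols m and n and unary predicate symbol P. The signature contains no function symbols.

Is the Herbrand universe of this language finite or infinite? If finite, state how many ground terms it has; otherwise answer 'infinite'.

2

There are no function symbols, so every ground term is one of the 2 constants.
The Herbrand universe is {m, n}, which is finite with 2 elements.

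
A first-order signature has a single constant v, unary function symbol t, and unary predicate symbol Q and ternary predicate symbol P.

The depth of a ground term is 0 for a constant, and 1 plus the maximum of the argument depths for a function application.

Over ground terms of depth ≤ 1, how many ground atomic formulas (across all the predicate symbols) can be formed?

First count ground terms of depth ≤ 1.
Write N_k for the number of ground terms of depth ≤ k. A term of depth ≤ k is either a constant or a function symbol applied to arguments of depth ≤ k−1, so N_k = 1 + N_{k-1}.
N_0 = 1
N_1 = 1 + 1 = 2
Explicitly: v, t(v).
So |H| = 2.
Ground atoms are formed by filling each argument slot of a predicate with a term from H, so an r-ary predicate gives |H|^r atoms:
  Q: 2;  P: 2^3 = 8
Total ground atoms: 2 + 8 = 10.

10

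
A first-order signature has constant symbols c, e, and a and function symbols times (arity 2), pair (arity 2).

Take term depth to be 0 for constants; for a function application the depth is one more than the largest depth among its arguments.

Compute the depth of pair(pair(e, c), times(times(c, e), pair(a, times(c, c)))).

4

depth(pair(e, c)) = 1 + max(0, 0) = 1
depth(times(c, e)) = 1 + max(0, 0) = 1
depth(times(c, c)) = 1 + max(0, 0) = 1
depth(pair(a, times(c, c))) = 1 + max(0, 1) = 2
depth(times(times(c, e), pair(a, times(c, c)))) = 1 + max(1, 2) = 3
depth(pair(pair(e, c), times(times(c, e), pair(a, times(c, c))))) = 1 + max(1, 3) = 4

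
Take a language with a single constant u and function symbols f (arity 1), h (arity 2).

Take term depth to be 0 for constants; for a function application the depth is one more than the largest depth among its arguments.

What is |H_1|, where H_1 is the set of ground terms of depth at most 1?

3

Let N_k count ground terms of depth at most k. Each non-constant term of depth ≤ k is some function symbol applied to depth-≤(k−1) arguments, giving N_k = 1 + N_{k-1} + N_{k-1}^2.
N_0 = 1
N_1 = 1 + 1 + 1^2 = 3
Explicitly: u, f(u), h(u, u).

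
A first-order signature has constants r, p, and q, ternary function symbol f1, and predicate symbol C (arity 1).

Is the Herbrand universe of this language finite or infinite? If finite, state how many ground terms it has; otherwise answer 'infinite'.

infinite

The signature has at least one function symbol (f1, arity 3) and at least one constant (r).
Iterating f1 gives infinitely many distinct ground terms: r, f1(r, r, r), f1(f1(r, r, r), f1(r, r, r), f1(r, r, r)), ...
So the Herbrand universe is infinite.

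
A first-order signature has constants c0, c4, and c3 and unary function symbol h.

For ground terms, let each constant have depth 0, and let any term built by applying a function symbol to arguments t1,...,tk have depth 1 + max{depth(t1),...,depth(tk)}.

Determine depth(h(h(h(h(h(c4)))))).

5

depth(h(c4)) = 1 + depth(c4) = 1 + 0 = 1
depth(h(h(c4))) = 1 + depth(h(c4)) = 1 + 1 = 2
depth(h(h(h(c4)))) = 1 + depth(h(h(c4))) = 1 + 2 = 3
depth(h(h(h(h(c4))))) = 1 + depth(h(h(h(c4)))) = 1 + 3 = 4
depth(h(h(h(h(h(c4)))))) = 1 + depth(h(h(h(h(c4))))) = 1 + 4 = 5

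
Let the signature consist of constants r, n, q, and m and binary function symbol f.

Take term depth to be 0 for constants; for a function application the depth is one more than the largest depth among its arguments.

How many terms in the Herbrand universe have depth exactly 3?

Let N_k = |{terms of depth ≤ k}|. Then N_0 = 4 and N_k = 4 + N_{k-1}^2 for k ≥ 1 (one summand per function symbol, arity giving the exponent).
N_0 = 4
N_1 = 4 + 4^2 = 20
N_2 = 4 + 20^2 = 404
N_3 = 4 + 404^2 = 163220
Terms of depth exactly 3: N_3 − N_2 = 163220 − 404 = 162816.

162816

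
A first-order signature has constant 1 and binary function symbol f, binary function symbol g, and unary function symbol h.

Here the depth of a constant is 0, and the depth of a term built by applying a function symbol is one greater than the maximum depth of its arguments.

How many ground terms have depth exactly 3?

2739

Count level by level. With function symbols f/2, g/2, h/1, the terms of depth ≤ k are the 1 constant together with each function applied to depth-≤(k−1) tuples, so N_k = 1 + N_{k-1}^2 + N_{k-1}^2 + N_{k-1}.
N_0 = 1
N_1 = 1 + 1^2 + 1^2 + 1 = 4
N_2 = 1 + 4^2 + 4^2 + 4 = 37
N_3 = 1 + 37^2 + 37^2 + 37 = 2776
Terms of depth exactly 3: N_3 − N_2 = 2776 − 37 = 2739.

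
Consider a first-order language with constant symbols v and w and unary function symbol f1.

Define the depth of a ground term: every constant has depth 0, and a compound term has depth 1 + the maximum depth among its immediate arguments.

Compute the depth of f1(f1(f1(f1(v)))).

depth(f1(v)) = 1 + depth(v) = 1 + 0 = 1
depth(f1(f1(v))) = 1 + depth(f1(v)) = 1 + 1 = 2
depth(f1(f1(f1(v)))) = 1 + depth(f1(f1(v))) = 1 + 2 = 3
depth(f1(f1(f1(f1(v))))) = 1 + depth(f1(f1(f1(v)))) = 1 + 3 = 4

4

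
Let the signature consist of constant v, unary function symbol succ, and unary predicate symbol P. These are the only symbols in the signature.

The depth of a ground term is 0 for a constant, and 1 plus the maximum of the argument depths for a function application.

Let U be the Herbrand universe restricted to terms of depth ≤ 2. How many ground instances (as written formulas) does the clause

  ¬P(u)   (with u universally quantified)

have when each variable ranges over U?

3

Ground terms of depth ≤ 2:
  Write N_k for the number of ground terms of depth ≤ k. A term of depth ≤ k is either a constant or a function symbol applied to arguments of depth ≤ k−1, so N_k = 1 + N_{k-1}.
  N_0 = 1
  N_1 = 1 + 1 = 2
  N_2 = 1 + 2 = 3
So there are 3 ground terms available for substitution.
The variable u ranges independently over the available ground terms, and distinct assignments produce distinct instances.
Number of ground instances = 3.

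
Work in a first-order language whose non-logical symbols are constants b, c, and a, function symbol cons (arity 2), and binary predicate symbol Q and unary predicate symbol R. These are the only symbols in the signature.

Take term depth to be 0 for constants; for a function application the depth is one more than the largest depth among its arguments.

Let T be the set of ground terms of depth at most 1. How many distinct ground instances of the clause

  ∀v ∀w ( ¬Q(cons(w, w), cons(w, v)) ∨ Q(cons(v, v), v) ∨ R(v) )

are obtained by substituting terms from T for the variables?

144

Ground terms of depth ≤ 1:
  Let N_k count ground terms of depth at most k. Each non-constant term of depth ≤ k is some function symbol applied to depth-≤(k−1) arguments, giving N_k = 3 + N_{k-1}^2.
  N_0 = 3
  N_1 = 3 + 3^2 = 12
So there are 12 ground terms available for substitution.
Each of v, w ranges independently over the available ground terms, and distinct assignments produce distinct instances.
Number of ground instances = 12^2 = 144.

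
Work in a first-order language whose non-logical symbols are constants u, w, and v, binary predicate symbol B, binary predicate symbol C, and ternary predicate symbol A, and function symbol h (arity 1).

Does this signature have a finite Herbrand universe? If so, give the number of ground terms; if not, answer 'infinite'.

infinite

The signature has at least one function symbol (h, arity 1) and at least one constant (u).
Iterating h gives infinitely many distinct ground terms: u, h(u), h(h(u)), ...
So the Herbrand universe is infinite.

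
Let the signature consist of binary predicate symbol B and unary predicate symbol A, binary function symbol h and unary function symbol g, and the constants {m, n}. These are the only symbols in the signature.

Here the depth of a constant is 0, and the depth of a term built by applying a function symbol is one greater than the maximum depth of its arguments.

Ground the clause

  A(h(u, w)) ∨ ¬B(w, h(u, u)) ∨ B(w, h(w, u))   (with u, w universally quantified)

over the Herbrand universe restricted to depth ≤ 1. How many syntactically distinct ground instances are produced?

64

Ground terms of depth ≤ 1:
  Let N_k count ground terms of depth at most k. Each non-constant term of depth ≤ k is some function symbol applied to depth-≤(k−1) arguments, giving N_k = 2 + N_{k-1}^2 + N_{k-1}.
  N_0 = 2
  N_1 = 2 + 2^2 + 2 = 8
  Explicitly: m, n, h(m, m), h(m, n), h(n, m), h(n, n), g(m), g(n).
So there are 8 ground terms available for substitution.
The clause has 2 distinct variables (u, w), each appearing in the body. In the free term algebra distinct substitutions yield syntactically distinct ground instances.
Number of ground instances = 8^2 = 64.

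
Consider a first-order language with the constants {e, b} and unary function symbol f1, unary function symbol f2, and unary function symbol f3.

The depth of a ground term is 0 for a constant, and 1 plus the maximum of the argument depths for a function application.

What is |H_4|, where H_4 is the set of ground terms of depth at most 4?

Write N_k for the number of ground terms of depth ≤ k. A term of depth ≤ k is either a constant or a function symbol applied to arguments of depth ≤ k−1, so N_k = 2 + N_{k-1} + N_{k-1} + N_{k-1}.
N_0 = 2
N_1 = 2 + 2 + 2 + 2 = 8
N_2 = 2 + 8 + 8 + 8 = 26
N_3 = 2 + 26 + 26 + 26 = 80
N_4 = 2 + 80 + 80 + 80 = 242

242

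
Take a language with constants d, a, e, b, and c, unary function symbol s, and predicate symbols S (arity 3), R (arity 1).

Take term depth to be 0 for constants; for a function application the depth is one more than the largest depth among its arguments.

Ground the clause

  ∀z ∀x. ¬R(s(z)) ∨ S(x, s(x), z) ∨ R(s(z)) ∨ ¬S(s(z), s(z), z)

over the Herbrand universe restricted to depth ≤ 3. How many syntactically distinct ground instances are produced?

400

Ground terms of depth ≤ 3:
  Let N_k = |{terms of depth ≤ k}|. Then N_0 = 5 and N_k = 5 + N_{k-1} for k ≥ 1 (one summand per function symbol, arity giving the exponent).
  N_0 = 5
  N_1 = 5 + 5 = 10
  N_2 = 5 + 10 = 15
  N_3 = 5 + 15 = 20
So there are 20 ground terms available for substitution.
The clause has 2 distinct variables (z, x), each appearing in the body. In the free term algebra distinct substitutions yield syntactically distinct ground instances.
Number of ground instances = 20^2 = 400.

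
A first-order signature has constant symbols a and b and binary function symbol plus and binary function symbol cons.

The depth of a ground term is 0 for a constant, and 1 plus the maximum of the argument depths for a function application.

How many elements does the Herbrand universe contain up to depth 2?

202

Count level by level. With function symbols plus/2, cons/2, the terms of depth ≤ k are the 2 constants together with each function applied to depth-≤(k−1) tuples, so N_k = 2 + N_{k-1}^2 + N_{k-1}^2.
N_0 = 2
N_1 = 2 + 2^2 + 2^2 = 10
N_2 = 2 + 10^2 + 10^2 = 202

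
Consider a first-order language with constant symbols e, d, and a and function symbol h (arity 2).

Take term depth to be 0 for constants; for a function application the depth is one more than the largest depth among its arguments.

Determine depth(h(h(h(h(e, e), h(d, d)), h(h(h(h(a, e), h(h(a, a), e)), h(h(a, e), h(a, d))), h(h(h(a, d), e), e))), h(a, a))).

depth(h(e, e)) = 1 + max(0, 0) = 1
depth(h(d, d)) = 1 + max(0, 0) = 1
depth(h(h(e, e), h(d, d))) = 1 + max(1, 1) = 2
depth(h(a, e)) = 1 + max(0, 0) = 1
depth(h(a, a)) = 1 + max(0, 0) = 1
depth(h(h(a, a), e)) = 1 + max(1, 0) = 2
depth(h(h(a, e), h(h(a, a), e))) = 1 + max(1, 2) = 3
depth(h(a, d)) = 1 + max(0, 0) = 1
depth(h(h(a, e), h(a, d))) = 1 + max(1, 1) = 2
depth(h(h(h(a, e), h(h(a, a), e)), h(h(a, e), h(a, d)))) = 1 + max(3, 2) = 4
depth(h(h(a, d), e)) = 1 + max(1, 0) = 2
depth(h(h(h(a, d), e), e)) = 1 + max(2, 0) = 3
depth(h(h(h(h(a, e), h(h(a, a), e)), h(h(a, e), h(a, d))), h(h(h(a, d), e), e))) = 1 + max(4, 3) = 5
depth(h(h(h(e, e), h(d, d)), h(h(h(h(a, e), h(h(a, a), e)), h(h(a, e), h(a, d))), h(h(h(a, d), e), e)))) = 1 + max(2, 5) = 6
depth(h(h(h(h(e, e), h(d, d)), h(h(h(h(a, e), h(h(a, a), e)), h(h(a, e), h(a, d))), h(h(h(a, d), e), e))), h(a, a))) = 1 + max(6, 1) = 7

7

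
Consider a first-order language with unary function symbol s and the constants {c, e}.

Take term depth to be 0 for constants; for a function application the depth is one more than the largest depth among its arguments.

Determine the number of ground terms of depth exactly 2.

Count level by level. With function symbols s/1, the terms of depth ≤ k are the 2 constants together with each function applied to depth-≤(k−1) tuples, so N_k = 2 + N_{k-1}.
N_0 = 2
N_1 = 2 + 2 = 4
N_2 = 2 + 4 = 6
Terms of depth exactly 2: N_2 − N_1 = 6 − 4 = 2.

2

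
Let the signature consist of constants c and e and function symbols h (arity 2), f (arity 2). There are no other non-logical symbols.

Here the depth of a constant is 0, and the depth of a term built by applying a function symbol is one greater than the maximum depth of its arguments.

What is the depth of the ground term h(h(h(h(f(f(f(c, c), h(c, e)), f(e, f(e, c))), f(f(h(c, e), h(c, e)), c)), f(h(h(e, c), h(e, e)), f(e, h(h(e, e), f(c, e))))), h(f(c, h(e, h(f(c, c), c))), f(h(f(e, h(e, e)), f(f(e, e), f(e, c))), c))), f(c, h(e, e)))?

depth(f(c, c)) = 1 + max(0, 0) = 1
depth(h(c, e)) = 1 + max(0, 0) = 1
depth(f(f(c, c), h(c, e))) = 1 + max(1, 1) = 2
depth(f(e, c)) = 1 + max(0, 0) = 1
depth(f(e, f(e, c))) = 1 + max(0, 1) = 2
depth(f(f(f(c, c), h(c, e)), f(e, f(e, c)))) = 1 + max(2, 2) = 3
depth(f(h(c, e), h(c, e))) = 1 + max(1, 1) = 2
depth(f(f(h(c, e), h(c, e)), c)) = 1 + max(2, 0) = 3
depth(h(f(f(f(c, c), h(c, e)), f(e, f(e, c))), f(f(h(c, e), h(c, e)), c))) = 1 + max(3, 3) = 4
depth(h(e, c)) = 1 + max(0, 0) = 1
depth(h(e, e)) = 1 + max(0, 0) = 1
depth(h(h(e, c), h(e, e))) = 1 + max(1, 1) = 2
depth(f(c, e)) = 1 + max(0, 0) = 1
depth(h(h(e, e), f(c, e))) = 1 + max(1, 1) = 2
depth(f(e, h(h(e, e), f(c, e)))) = 1 + max(0, 2) = 3
depth(f(h(h(e, c), h(e, e)), f(e, h(h(e, e), f(c, e))))) = 1 + max(2, 3) = 4
depth(h(h(f(f(f(c, c), h(c, e)), f(e, f(e, c))), f(f(h(c, e), h(c, e)), c)), f(h(h(e, c), h(e, e)), f(e, h(h(e, e), f(c, e)))))) = 1 + max(4, 4) = 5
depth(h(f(c, c), c)) = 1 + max(1, 0) = 2
depth(h(e, h(f(c, c), c))) = 1 + max(0, 2) = 3
depth(f(c, h(e, h(f(c, c), c)))) = 1 + max(0, 3) = 4
depth(f(e, h(e, e))) = 1 + max(0, 1) = 2
depth(f(e, e)) = 1 + max(0, 0) = 1
depth(f(f(e, e), f(e, c))) = 1 + max(1, 1) = 2
depth(h(f(e, h(e, e)), f(f(e, e), f(e, c)))) = 1 + max(2, 2) = 3
depth(f(h(f(e, h(e, e)), f(f(e, e), f(e, c))), c)) = 1 + max(3, 0) = 4
depth(h(f(c, h(e, h(f(c, c), c))), f(h(f(e, h(e, e)), f(f(e, e), f(e, c))), c))) = 1 + max(4, 4) = 5
depth(h(h(h(f(f(f(c, c), h(c, e)), f(e, f(e, c))), f(f(h(c, e), h(c, e)), c)), f(h(h(e, c), h(e, e)), f(e, h(h(e, e), f(c, e))))), h(f(c, h(e, h(f(c, c), c))), f(h(f(e, h(e, e)), f(f(e, e), f(e, c))), c)))) = 1 + max(5, 5) = 6
depth(f(c, h(e, e))) = 1 + max(0, 1) = 2
depth(h(h(h(h(f(f(f(c, c), h(c, e)), f(e, f(e, c))), f(f(h(c, e), h(c, e)), c)), f(h(h(e, c), h(e, e)), f(e, h(h(e, e), f(c, e))))), h(f(c, h(e, h(f(c, c), c))), f(h(f(e, h(e, e)), f(f(e, e), f(e, c))), c))), f(c, h(e, e)))) = 1 + max(6, 2) = 7

7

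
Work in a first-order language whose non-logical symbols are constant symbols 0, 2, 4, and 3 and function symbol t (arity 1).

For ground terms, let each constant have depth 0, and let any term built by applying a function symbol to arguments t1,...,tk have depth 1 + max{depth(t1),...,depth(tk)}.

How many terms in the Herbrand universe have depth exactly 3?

4

If N_k denotes the number of depth-≤k ground terms, the 4 constants give N_0 = 4, and each function symbol of arity r contributes N_{k-1}^r new terms at level k: N_k = 4 + N_{k-1}.
N_0 = 4
N_1 = 4 + 4 = 8
N_2 = 4 + 8 = 12
N_3 = 4 + 12 = 16
Terms of depth exactly 3: N_3 − N_2 = 16 − 12 = 4.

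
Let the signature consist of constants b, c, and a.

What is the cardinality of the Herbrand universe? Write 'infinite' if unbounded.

3

There are no function symbols, so every ground term is one of the 3 constants.
The Herbrand universe is {b, c, a}, which is finite with 3 elements.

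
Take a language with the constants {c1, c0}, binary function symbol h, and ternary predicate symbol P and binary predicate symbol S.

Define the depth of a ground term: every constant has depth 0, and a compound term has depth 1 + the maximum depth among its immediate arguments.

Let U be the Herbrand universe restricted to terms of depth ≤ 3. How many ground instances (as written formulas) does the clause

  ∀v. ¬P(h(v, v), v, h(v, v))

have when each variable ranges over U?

Ground terms of depth ≤ 3:
  Count level by level. With function symbols h/2, the terms of depth ≤ k are the 2 constants together with each function applied to depth-≤(k−1) tuples, so N_k = 2 + N_{k-1}^2.
  N_0 = 2
  N_1 = 2 + 2^2 = 6
  N_2 = 2 + 6^2 = 38
  N_3 = 2 + 38^2 = 1446
So there are 1446 ground terms available for substitution.
The body mentions the single quantified variable v; since ground terms form a free algebra, no two substitutions collapse to the same formula.
Number of ground instances = 1446.

1446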